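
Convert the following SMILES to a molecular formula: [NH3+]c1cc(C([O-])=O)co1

Heavy atoms from the SMILES: 5 C, 1 N, 3 O.
Implicit hydrogens by atom environment:
  2 × C (aromatic): 1 H each → 2
  2 × C (aromatic): no H
  1 × C: no H
  1 × N (charge +1): 3 H
  1 × O (aromatic): no H
  1 × O: no H
  1 × O (charge -1): no H
  Total hydrogens = 5.
Molecular formula: C5H5NO3

C5H5NO3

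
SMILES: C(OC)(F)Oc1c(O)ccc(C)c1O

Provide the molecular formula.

C9H11FO4

Heavy atoms from the SMILES: 9 C, 1 F, 4 O.
Implicit hydrogens by atom environment:
  4 × C (aromatic): no H
  2 × C: 3 H each → 6
  2 × C (aromatic): 1 H each → 2
  2 × O: 1 H each → 2
  2 × O: no H
  1 × C: 1 H
  1 × F: no H
  Total hydrogens = 11.
Molecular formula: C9H11FO4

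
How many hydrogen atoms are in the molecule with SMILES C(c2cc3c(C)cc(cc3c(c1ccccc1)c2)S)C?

18

Hydrogens are implicit in SMILES; fill each atom to its normal valence:
  9 × C (aromatic): 1 H each → 9
  7 × C (aromatic): no H
  2 × C: 3 H each → 6
  1 × C: 2 H
  1 × S: 1 H
  Total hydrogens = 18.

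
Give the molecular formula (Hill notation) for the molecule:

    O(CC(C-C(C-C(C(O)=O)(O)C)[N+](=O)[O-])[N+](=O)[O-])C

Heavy atoms from the SMILES: 9 C, 2 N, 8 O.
Implicit hydrogens by atom environment:
  4 × O: no H
  3 × C: 2 H each → 6
  2 × C: 3 H each → 6
  2 × C: 1 H each → 2
  2 × C: no H
  2 × N (charge +1): no H
  2 × O: 1 H each → 2
  2 × O (charge -1): no H
  Total hydrogens = 16.
Molecular formula: C9H16N2O8

C9H16N2O8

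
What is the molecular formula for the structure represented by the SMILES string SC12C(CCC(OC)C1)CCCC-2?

Heavy atoms from the SMILES: 11 C, 1 O, 1 S.
Implicit hydrogens by atom environment:
  7 × C: 2 H each → 14
  2 × C: 1 H each → 2
  1 × C: 3 H
  1 × C: no H
  1 × O: no H
  1 × S: 1 H
  Total hydrogens = 20.
Molecular formula: C11H20OS

C11H20OS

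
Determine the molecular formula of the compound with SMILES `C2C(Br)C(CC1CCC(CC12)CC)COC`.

Heavy atoms from the SMILES: 1 Br, 14 C, 1 O.
Implicit hydrogens by atom environment:
  7 × C: 2 H each → 14
  5 × C: 1 H each → 5
  2 × C: 3 H each → 6
  1 × Br: no H
  1 × O: no H
  Total hydrogens = 25.
Molecular formula: C14H25BrO

C14H25BrO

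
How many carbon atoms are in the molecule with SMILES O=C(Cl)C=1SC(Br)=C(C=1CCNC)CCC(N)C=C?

13

The symbol for carbon appears 13 times in the SMILES. (Cl is a single chlorine, not C + l.)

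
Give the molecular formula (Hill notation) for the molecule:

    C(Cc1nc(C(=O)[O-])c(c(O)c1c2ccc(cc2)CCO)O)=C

C17H16NO5-

Heavy atoms from the SMILES: 17 C, 1 N, 5 O.
Implicit hydrogens by atom environment:
  7 × C (aromatic): no H
  4 × C: 2 H each → 8
  4 × C (aromatic): 1 H each → 4
  3 × O: 1 H each → 3
  1 × C: 1 H
  1 × C: no H
  1 × N (aromatic): no H
  1 × O: no H
  1 × O (charge -1): no H
  Total hydrogens = 16.
Net charge -1.
Molecular formula: C17H16NO5-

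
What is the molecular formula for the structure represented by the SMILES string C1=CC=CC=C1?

Heavy atoms from the SMILES: 6 C.
Implicit hydrogens by atom environment:
  6 × C (aromatic): 1 H each → 6
  Total hydrogens = 6.
Molecular formula: C6H6

C6H6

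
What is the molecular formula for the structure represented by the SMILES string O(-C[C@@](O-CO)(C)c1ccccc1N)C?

C11H17NO3

Heavy atoms from the SMILES: 11 C, 1 N, 3 O.
Implicit hydrogens by atom environment:
  4 × C (aromatic): 1 H each → 4
  2 × C: 3 H each → 6
  2 × C: 2 H each → 4
  2 × C (aromatic): no H
  2 × O: no H
  1 × C: no H
  1 × N: 2 H
  1 × O: 1 H
  Total hydrogens = 17.
Molecular formula: C11H17NO3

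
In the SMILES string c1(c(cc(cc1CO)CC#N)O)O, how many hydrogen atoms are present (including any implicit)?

Hydrogens are implicit in SMILES; fill each atom to its normal valence:
  4 × C (aromatic): no H
  3 × O: 1 H each → 3
  2 × C: 2 H each → 4
  2 × C (aromatic): 1 H each → 2
  1 × C: no H
  1 × N: no H
  Total hydrogens = 9.

9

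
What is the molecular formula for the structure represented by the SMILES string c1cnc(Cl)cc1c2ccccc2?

Heavy atoms from the SMILES: 11 C, 1 Cl, 1 N.
Implicit hydrogens by atom environment:
  8 × C (aromatic): 1 H each → 8
  3 × C (aromatic): no H
  1 × Cl: no H
  1 × N (aromatic): no H
  Total hydrogens = 8.
Molecular formula: C11H8ClN

C11H8ClN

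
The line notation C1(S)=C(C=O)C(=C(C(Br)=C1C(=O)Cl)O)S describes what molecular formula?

C8H4BrClO3S2

Heavy atoms from the SMILES: 1 Br, 8 C, 1 Cl, 3 O, 2 S.
Implicit hydrogens by atom environment:
  6 × C (aromatic): no H
  2 × O: no H
  2 × S: 1 H each → 2
  1 × Br: no H
  1 × C: 1 H
  1 × C: no H
  1 × Cl: no H
  1 × O: 1 H
  Total hydrogens = 4.
Molecular formula: C8H4BrClO3S2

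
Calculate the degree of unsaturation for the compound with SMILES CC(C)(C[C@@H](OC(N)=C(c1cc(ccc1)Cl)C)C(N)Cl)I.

Molecular formula from the SMILES: C15H21Cl2IN2O.
DoU = (2C + 2 + N − H − X)/2 = (2·15 + 2 + 2 − 21 − 3)/2 = 10/2 = 5.
(Structurally: 1 ring(s) + 4 π bond(s) = 5.)

5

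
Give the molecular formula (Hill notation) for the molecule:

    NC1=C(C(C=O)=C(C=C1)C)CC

Heavy atoms from the SMILES: 10 C, 1 N, 1 O.
Implicit hydrogens by atom environment:
  4 × C (aromatic): no H
  2 × C: 3 H each → 6
  2 × C (aromatic): 1 H each → 2
  1 × C: 2 H
  1 × C: 1 H
  1 × N: 2 H
  1 × O: no H
  Total hydrogens = 13.
Molecular formula: C10H13NO

C10H13NO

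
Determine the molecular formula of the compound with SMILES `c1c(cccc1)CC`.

C8H10

Heavy atoms from the SMILES: 8 C.
Implicit hydrogens by atom environment:
  5 × C (aromatic): 1 H each → 5
  1 × C: 3 H
  1 × C: 2 H
  1 × C (aromatic): no H
  Total hydrogens = 10.
Molecular formula: C8H10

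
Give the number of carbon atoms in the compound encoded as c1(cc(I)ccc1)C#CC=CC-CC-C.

14

The symbol for carbon appears 14 times in the SMILES. Lowercase c denotes aromatic carbon and counts toward C.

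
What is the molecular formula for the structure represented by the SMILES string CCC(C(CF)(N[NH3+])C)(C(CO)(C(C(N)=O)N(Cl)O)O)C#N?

C11H22ClFN5O4+

Heavy atoms from the SMILES: 11 C, 1 Cl, 1 F, 5 N, 4 O.
Implicit hydrogens by atom environment:
  5 × C: no H
  3 × C: 2 H each → 6
  3 × O: 1 H each → 3
  2 × C: 3 H each → 6
  2 × N: no H
  1 × C: 1 H
  1 × Cl: no H
  1 × F: no H
  1 × N (charge +1): 3 H
  1 × N: 2 H
  1 × N: 1 H
  1 × O: no H
  Total hydrogens = 22.
Net charge +1.
Molecular formula: C11H22ClFN5O4+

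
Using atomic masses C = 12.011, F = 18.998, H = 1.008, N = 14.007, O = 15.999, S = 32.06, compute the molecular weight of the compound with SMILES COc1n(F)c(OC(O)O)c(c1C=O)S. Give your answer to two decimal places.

Molecular formula: C7H8FNO5S.
M = 7×12.011 + 1×18.998 + 8×1.008 + 1×14.007 + 5×15.999 + 1×32.06 = 237.20 g/mol.

237.20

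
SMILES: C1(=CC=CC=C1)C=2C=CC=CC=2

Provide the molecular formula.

C12H10

Heavy atoms from the SMILES: 12 C.
Implicit hydrogens by atom environment:
  10 × C (aromatic): 1 H each → 10
  2 × C (aromatic): no H
  Total hydrogens = 10.
Molecular formula: C12H10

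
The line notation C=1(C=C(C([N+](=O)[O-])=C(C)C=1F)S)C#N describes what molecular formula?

C8H5FN2O2S

Heavy atoms from the SMILES: 8 C, 1 F, 2 N, 2 O, 1 S.
Implicit hydrogens by atom environment:
  5 × C (aromatic): no H
  1 × C: 3 H
  1 × C (aromatic): 1 H
  1 × C: no H
  1 × F: no H
  1 × N (charge +1): no H
  1 × N: no H
  1 × O: no H
  1 × O (charge -1): no H
  1 × S: 1 H
  Total hydrogens = 5.
Molecular formula: C8H5FN2O2S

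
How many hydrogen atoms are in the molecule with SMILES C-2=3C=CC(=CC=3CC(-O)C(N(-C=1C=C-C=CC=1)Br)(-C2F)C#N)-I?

Hydrogens are implicit in SMILES; fill each atom to its normal valence:
  8 × C (aromatic): 1 H each → 8
  4 × C (aromatic): no H
  2 × C: 1 H each → 2
  2 × C: no H
  2 × N: no H
  1 × Br: no H
  1 × C: 2 H
  1 × F: no H
  1 × I: no H
  1 × O: 1 H
  Total hydrogens = 13.

13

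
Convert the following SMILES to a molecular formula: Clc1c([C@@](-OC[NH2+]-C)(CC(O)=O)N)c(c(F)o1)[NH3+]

Heavy atoms from the SMILES: 9 C, 1 Cl, 1 F, 3 N, 4 O.
Implicit hydrogens by atom environment:
  4 × C (aromatic): no H
  2 × C: 2 H each → 4
  2 × C: no H
  2 × O: no H
  1 × C: 3 H
  1 × Cl: no H
  1 × F: no H
  1 × N (charge +1): 3 H
  1 × N (charge +1): 2 H
  1 × N: 2 H
  1 × O: 1 H
  1 × O (aromatic): no H
  Total hydrogens = 15.
Net charge +2.
Molecular formula: [C9H15ClFN3O4]2+

[C9H15ClFN3O4]2+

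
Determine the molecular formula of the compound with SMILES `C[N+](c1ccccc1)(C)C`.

Heavy atoms from the SMILES: 9 C, 1 N.
Implicit hydrogens by atom environment:
  5 × C (aromatic): 1 H each → 5
  3 × C: 3 H each → 9
  1 × C (aromatic): no H
  1 × N (charge +1): no H
  Total hydrogens = 14.
Net charge +1.
Molecular formula: C9H14N+

C9H14N+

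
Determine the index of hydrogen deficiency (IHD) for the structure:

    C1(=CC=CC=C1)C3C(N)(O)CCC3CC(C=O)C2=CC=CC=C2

Molecular formula from the SMILES: C20H23NO2.
DoU = (2C + 2 + N − H − X)/2 = (2·20 + 2 + 1 − 23 − 0)/2 = 20/2 = 10.
(Structurally: 3 ring(s) + 7 π bond(s) = 10.)

10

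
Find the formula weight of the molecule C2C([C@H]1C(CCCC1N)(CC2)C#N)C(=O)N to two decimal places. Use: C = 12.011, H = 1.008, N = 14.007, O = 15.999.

Molecular formula: C12H19N3O.
M = 12×12.011 + 19×1.008 + 3×14.007 + 1×15.999 = 221.30 g/mol.

221.30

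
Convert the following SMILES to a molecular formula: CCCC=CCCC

C8H16

Heavy atoms from the SMILES: 8 C.
Implicit hydrogens by atom environment:
  4 × C: 2 H each → 8
  2 × C: 3 H each → 6
  2 × C: 1 H each → 2
  Total hydrogens = 16.
Molecular formula: C8H16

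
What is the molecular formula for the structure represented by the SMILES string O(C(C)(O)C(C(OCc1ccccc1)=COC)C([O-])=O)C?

C15H19O6-

Heavy atoms from the SMILES: 15 C, 6 O.
Implicit hydrogens by atom environment:
  5 × C (aromatic): 1 H each → 5
  4 × O: no H
  3 × C: 3 H each → 9
  3 × C: no H
  2 × C: 1 H each → 2
  1 × C: 2 H
  1 × C (aromatic): no H
  1 × O: 1 H
  1 × O (charge -1): no H
  Total hydrogens = 19.
Net charge -1.
Molecular formula: C15H19O6-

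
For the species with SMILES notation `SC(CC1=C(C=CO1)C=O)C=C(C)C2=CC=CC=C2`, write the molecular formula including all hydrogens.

Heavy atoms from the SMILES: 16 C, 2 O, 1 S.
Implicit hydrogens by atom environment:
  7 × C (aromatic): 1 H each → 7
  3 × C: 1 H each → 3
  3 × C (aromatic): no H
  1 × C: 3 H
  1 × C: 2 H
  1 × C: no H
  1 × O (aromatic): no H
  1 × O: no H
  1 × S: 1 H
  Total hydrogens = 16.
Molecular formula: C16H16O2S

C16H16O2S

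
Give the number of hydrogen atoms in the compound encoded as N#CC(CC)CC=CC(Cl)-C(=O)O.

Hydrogens are implicit in SMILES; fill each atom to its normal valence:
  4 × C: 1 H each → 4
  2 × C: 2 H each → 4
  2 × C: no H
  1 × C: 3 H
  1 × Cl: no H
  1 × N: no H
  1 × O: 1 H
  1 × O: no H
  Total hydrogens = 12.

12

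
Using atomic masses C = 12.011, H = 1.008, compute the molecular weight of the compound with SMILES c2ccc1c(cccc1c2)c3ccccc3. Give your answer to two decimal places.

Molecular formula: C16H12.
M = 16×12.011 + 12×1.008 = 204.27 g/mol.

204.27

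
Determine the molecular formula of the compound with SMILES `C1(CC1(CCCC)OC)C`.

C9H18O

Heavy atoms from the SMILES: 9 C, 1 O.
Implicit hydrogens by atom environment:
  4 × C: 2 H each → 8
  3 × C: 3 H each → 9
  1 × C: 1 H
  1 × C: no H
  1 × O: no H
  Total hydrogens = 18.
Molecular formula: C9H18O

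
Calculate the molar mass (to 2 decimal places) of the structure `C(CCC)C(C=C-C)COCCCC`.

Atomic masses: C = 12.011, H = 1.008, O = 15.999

Molecular formula: C13H26O.
M = 13×12.011 + 26×1.008 + 1×15.999 = 198.35 g/mol.

198.35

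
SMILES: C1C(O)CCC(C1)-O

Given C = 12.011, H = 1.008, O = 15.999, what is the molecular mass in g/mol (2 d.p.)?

Molecular formula: C6H12O2.
M = 6×12.011 + 12×1.008 + 2×15.999 = 116.16 g/mol.

116.16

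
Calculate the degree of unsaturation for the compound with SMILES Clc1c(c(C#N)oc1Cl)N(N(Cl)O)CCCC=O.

Molecular formula from the SMILES: C9H8Cl3N3O3.
DoU = (2C + 2 + N − H − X)/2 = (2·9 + 2 + 3 − 8 − 3)/2 = 12/2 = 6.
(Structurally: 1 ring(s) + 5 π bond(s) = 6.)

6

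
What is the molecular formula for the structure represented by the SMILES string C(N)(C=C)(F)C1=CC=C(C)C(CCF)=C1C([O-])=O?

C13H14F2NO2-

Heavy atoms from the SMILES: 13 C, 2 F, 1 N, 2 O.
Implicit hydrogens by atom environment:
  4 × C (aromatic): no H
  3 × C: 2 H each → 6
  2 × C (aromatic): 1 H each → 2
  2 × C: no H
  2 × F: no H
  1 × C: 3 H
  1 × C: 1 H
  1 × N: 2 H
  1 × O: no H
  1 × O (charge -1): no H
  Total hydrogens = 14.
Net charge -1.
Molecular formula: C13H14F2NO2-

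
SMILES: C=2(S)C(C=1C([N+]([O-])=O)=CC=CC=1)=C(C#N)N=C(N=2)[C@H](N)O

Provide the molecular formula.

Heavy atoms from the SMILES: 12 C, 5 N, 3 O, 1 S.
Implicit hydrogens by atom environment:
  6 × C (aromatic): no H
  4 × C (aromatic): 1 H each → 4
  2 × N (aromatic): no H
  1 × C: 1 H
  1 × C: no H
  1 × N: 2 H
  1 × N (charge +1): no H
  1 × N: no H
  1 × O: 1 H
  1 × O: no H
  1 × O (charge -1): no H
  1 × S: 1 H
  Total hydrogens = 9.
Molecular formula: C12H9N5O3S

C12H9N5O3S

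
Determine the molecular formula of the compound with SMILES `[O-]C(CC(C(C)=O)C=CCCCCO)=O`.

C11H17O4-

Heavy atoms from the SMILES: 11 C, 4 O.
Implicit hydrogens by atom environment:
  5 × C: 2 H each → 10
  3 × C: 1 H each → 3
  2 × C: no H
  2 × O: no H
  1 × C: 3 H
  1 × O: 1 H
  1 × O (charge -1): no H
  Total hydrogens = 17.
Net charge -1.
Molecular formula: C11H17O4-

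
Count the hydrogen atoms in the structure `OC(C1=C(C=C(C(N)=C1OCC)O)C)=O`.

13

Hydrogens are implicit in SMILES; fill each atom to its normal valence:
  5 × C (aromatic): no H
  2 × C: 3 H each → 6
  2 × O: 1 H each → 2
  2 × O: no H
  1 × C: 2 H
  1 × C (aromatic): 1 H
  1 × C: no H
  1 × N: 2 H
  Total hydrogens = 13.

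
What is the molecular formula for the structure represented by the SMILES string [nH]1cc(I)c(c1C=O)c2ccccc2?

Heavy atoms from the SMILES: 11 C, 1 I, 1 N, 1 O.
Implicit hydrogens by atom environment:
  6 × C (aromatic): 1 H each → 6
  4 × C (aromatic): no H
  1 × C: 1 H
  1 × I: no H
  1 × N (aromatic): 1 H
  1 × O: no H
  Total hydrogens = 8.
Molecular formula: C11H8INO

C11H8INO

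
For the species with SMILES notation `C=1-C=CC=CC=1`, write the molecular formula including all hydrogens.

Heavy atoms from the SMILES: 6 C.
Implicit hydrogens by atom environment:
  6 × C (aromatic): 1 H each → 6
  Total hydrogens = 6.
Molecular formula: C6H6

C6H6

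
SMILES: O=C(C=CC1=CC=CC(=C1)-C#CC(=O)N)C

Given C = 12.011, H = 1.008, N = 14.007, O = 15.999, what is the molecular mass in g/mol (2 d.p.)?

213.24

Molecular formula: C13H11NO2.
M = 13×12.011 + 11×1.008 + 1×14.007 + 2×15.999 = 213.24 g/mol.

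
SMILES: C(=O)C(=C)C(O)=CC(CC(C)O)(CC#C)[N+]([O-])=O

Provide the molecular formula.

C12H15NO5

Heavy atoms from the SMILES: 12 C, 1 N, 5 O.
Implicit hydrogens by atom environment:
  4 × C: 1 H each → 4
  4 × C: no H
  3 × C: 2 H each → 6
  2 × O: 1 H each → 2
  2 × O: no H
  1 × C: 3 H
  1 × N (charge +1): no H
  1 × O (charge -1): no H
  Total hydrogens = 15.
Molecular formula: C12H15NO5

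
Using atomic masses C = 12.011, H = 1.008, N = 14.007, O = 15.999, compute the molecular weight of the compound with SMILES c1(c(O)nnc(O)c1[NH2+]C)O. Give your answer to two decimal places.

Molecular formula: C5H8N3O3+.
M = 5×12.011 + 8×1.008 + 3×14.007 + 3×15.999 = 158.14 g/mol.

158.14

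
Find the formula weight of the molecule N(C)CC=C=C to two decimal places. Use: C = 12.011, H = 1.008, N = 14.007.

Molecular formula: C5H9N.
M = 5×12.011 + 9×1.008 + 1×14.007 = 83.13 g/mol.

83.13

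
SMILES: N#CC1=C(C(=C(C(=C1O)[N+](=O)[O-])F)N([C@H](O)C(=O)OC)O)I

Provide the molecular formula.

C10H7FIN3O7

Heavy atoms from the SMILES: 10 C, 1 F, 1 I, 3 N, 7 O.
Implicit hydrogens by atom environment:
  6 × C (aromatic): no H
  3 × O: 1 H each → 3
  3 × O: no H
  2 × C: no H
  2 × N: no H
  1 × C: 3 H
  1 × C: 1 H
  1 × F: no H
  1 × I: no H
  1 × N (charge +1): no H
  1 × O (charge -1): no H
  Total hydrogens = 7.
Molecular formula: C10H7FIN3O7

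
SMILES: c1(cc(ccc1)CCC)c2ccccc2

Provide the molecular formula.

C15H16

Heavy atoms from the SMILES: 15 C.
Implicit hydrogens by atom environment:
  9 × C (aromatic): 1 H each → 9
  3 × C (aromatic): no H
  2 × C: 2 H each → 4
  1 × C: 3 H
  Total hydrogens = 16.
Molecular formula: C15H16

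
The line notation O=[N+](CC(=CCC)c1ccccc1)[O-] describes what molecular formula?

C11H13NO2

Heavy atoms from the SMILES: 11 C, 1 N, 2 O.
Implicit hydrogens by atom environment:
  5 × C (aromatic): 1 H each → 5
  2 × C: 2 H each → 4
  1 × C: 3 H
  1 × C: 1 H
  1 × C: no H
  1 × C (aromatic): no H
  1 × N (charge +1): no H
  1 × O: no H
  1 × O (charge -1): no H
  Total hydrogens = 13.
Molecular formula: C11H13NO2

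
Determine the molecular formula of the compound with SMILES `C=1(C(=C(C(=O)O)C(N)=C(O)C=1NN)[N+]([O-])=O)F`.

C7H7FN4O5

Heavy atoms from the SMILES: 7 C, 1 F, 4 N, 5 O.
Implicit hydrogens by atom environment:
  6 × C (aromatic): no H
  2 × N: 2 H each → 4
  2 × O: 1 H each → 2
  2 × O: no H
  1 × C: no H
  1 × F: no H
  1 × N: 1 H
  1 × N (charge +1): no H
  1 × O (charge -1): no H
  Total hydrogens = 7.
Molecular formula: C7H7FN4O5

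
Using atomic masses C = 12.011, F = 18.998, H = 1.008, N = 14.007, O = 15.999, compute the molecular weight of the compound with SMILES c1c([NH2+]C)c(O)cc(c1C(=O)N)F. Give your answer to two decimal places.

185.18

Molecular formula: C8H10FN2O2+.
M = 8×12.011 + 1×18.998 + 10×1.008 + 2×14.007 + 2×15.999 = 185.18 g/mol.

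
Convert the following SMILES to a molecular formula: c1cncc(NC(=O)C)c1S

C7H8N2OS

Heavy atoms from the SMILES: 7 C, 2 N, 1 O, 1 S.
Implicit hydrogens by atom environment:
  3 × C (aromatic): 1 H each → 3
  2 × C (aromatic): no H
  1 × C: 3 H
  1 × C: no H
  1 × N: 1 H
  1 × N (aromatic): no H
  1 × O: no H
  1 × S: 1 H
  Total hydrogens = 8.
Molecular formula: C7H8N2OS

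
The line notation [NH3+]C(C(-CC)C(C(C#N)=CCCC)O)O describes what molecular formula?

C11H21N2O2+

Heavy atoms from the SMILES: 11 C, 2 N, 2 O.
Implicit hydrogens by atom environment:
  4 × C: 1 H each → 4
  3 × C: 2 H each → 6
  2 × C: 3 H each → 6
  2 × C: no H
  2 × O: 1 H each → 2
  1 × N (charge +1): 3 H
  1 × N: no H
  Total hydrogens = 21.
Net charge +1.
Molecular formula: C11H21N2O2+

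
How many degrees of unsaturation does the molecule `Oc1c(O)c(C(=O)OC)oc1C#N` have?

Molecular formula from the SMILES: C7H5NO5.
DoU = (2C + 2 + N − H − X)/2 = (2·7 + 2 + 1 − 5 − 0)/2 = 12/2 = 6.
(Structurally: 1 ring(s) + 5 π bond(s) = 6.)

6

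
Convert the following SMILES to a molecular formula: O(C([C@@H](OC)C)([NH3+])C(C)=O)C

Heavy atoms from the SMILES: 7 C, 1 N, 3 O.
Implicit hydrogens by atom environment:
  4 × C: 3 H each → 12
  3 × O: no H
  2 × C: no H
  1 × C: 1 H
  1 × N (charge +1): 3 H
  Total hydrogens = 16.
Net charge +1.
Molecular formula: C7H16NO3+

C7H16NO3+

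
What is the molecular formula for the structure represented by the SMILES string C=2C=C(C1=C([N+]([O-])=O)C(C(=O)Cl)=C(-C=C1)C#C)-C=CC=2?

C15H8ClNO3

Heavy atoms from the SMILES: 15 C, 1 Cl, 1 N, 3 O.
Implicit hydrogens by atom environment:
  7 × C (aromatic): 1 H each → 7
  5 × C (aromatic): no H
  2 × C: no H
  2 × O: no H
  1 × C: 1 H
  1 × Cl: no H
  1 × N (charge +1): no H
  1 × O (charge -1): no H
  Total hydrogens = 8.
Molecular formula: C15H8ClNO3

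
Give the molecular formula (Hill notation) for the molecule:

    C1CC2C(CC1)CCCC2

C10H18

Heavy atoms from the SMILES: 10 C.
Implicit hydrogens by atom environment:
  8 × C: 2 H each → 16
  2 × C: 1 H each → 2
  Total hydrogens = 18.
Molecular formula: C10H18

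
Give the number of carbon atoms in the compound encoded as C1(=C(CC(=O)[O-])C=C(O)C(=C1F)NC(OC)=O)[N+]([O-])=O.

10

The symbol for carbon appears 10 times in the SMILES.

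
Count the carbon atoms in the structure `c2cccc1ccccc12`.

The symbol for carbon appears 10 times in the SMILES. Lowercase c denotes aromatic carbon and counts toward C.

10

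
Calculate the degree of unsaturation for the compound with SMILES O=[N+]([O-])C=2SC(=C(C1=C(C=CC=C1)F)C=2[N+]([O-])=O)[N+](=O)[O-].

Molecular formula from the SMILES: C10H4FN3O6S.
DoU = (2C + 2 + N − H − X)/2 = (2·10 + 2 + 3 − 4 − 1)/2 = 20/2 = 10.
(Structurally: 2 ring(s) + 8 π bond(s) = 10.)

10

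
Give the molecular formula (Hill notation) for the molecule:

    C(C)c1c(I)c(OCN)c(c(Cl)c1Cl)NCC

Heavy atoms from the SMILES: 11 C, 2 Cl, 1 I, 2 N, 1 O.
Implicit hydrogens by atom environment:
  6 × C (aromatic): no H
  3 × C: 2 H each → 6
  2 × C: 3 H each → 6
  2 × Cl: no H
  1 × I: no H
  1 × N: 2 H
  1 × N: 1 H
  1 × O: no H
  Total hydrogens = 15.
Molecular formula: C11H15Cl2IN2O

C11H15Cl2IN2O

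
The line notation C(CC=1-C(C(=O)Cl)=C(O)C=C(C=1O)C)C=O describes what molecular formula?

C11H11ClO4

Heavy atoms from the SMILES: 11 C, 1 Cl, 4 O.
Implicit hydrogens by atom environment:
  5 × C (aromatic): no H
  2 × C: 2 H each → 4
  2 × O: 1 H each → 2
  2 × O: no H
  1 × C: 3 H
  1 × C (aromatic): 1 H
  1 × C: 1 H
  1 × C: no H
  1 × Cl: no H
  Total hydrogens = 11.
Molecular formula: C11H11ClO4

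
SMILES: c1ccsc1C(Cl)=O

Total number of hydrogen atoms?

Hydrogens are implicit in SMILES; fill each atom to its normal valence:
  3 × C (aromatic): 1 H each → 3
  1 × C (aromatic): no H
  1 × C: no H
  1 × Cl: no H
  1 × O: no H
  1 × S (aromatic): no H
  Total hydrogens = 3.

3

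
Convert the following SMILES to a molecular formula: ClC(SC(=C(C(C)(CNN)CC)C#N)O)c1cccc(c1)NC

C16H23ClN4OS

Heavy atoms from the SMILES: 16 C, 1 Cl, 4 N, 1 O, 1 S.
Implicit hydrogens by atom environment:
  4 × C (aromatic): 1 H each → 4
  4 × C: no H
  3 × C: 3 H each → 9
  2 × C: 2 H each → 4
  2 × C (aromatic): no H
  2 × N: 1 H each → 2
  1 × C: 1 H
  1 × Cl: no H
  1 × N: 2 H
  1 × N: no H
  1 × O: 1 H
  1 × S: no H
  Total hydrogens = 23.
Molecular formula: C16H23ClN4OS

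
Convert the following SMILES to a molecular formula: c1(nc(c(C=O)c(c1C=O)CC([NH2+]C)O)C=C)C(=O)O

C13H15N2O5+

Heavy atoms from the SMILES: 13 C, 2 N, 5 O.
Implicit hydrogens by atom environment:
  5 × C (aromatic): no H
  4 × C: 1 H each → 4
  3 × O: no H
  2 × C: 2 H each → 4
  2 × O: 1 H each → 2
  1 × C: 3 H
  1 × C: no H
  1 × N (charge +1): 2 H
  1 × N (aromatic): no H
  Total hydrogens = 15.
Net charge +1.
Molecular formula: C13H15N2O5+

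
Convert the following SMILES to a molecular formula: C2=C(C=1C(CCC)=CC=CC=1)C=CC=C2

C15H16

Heavy atoms from the SMILES: 15 C.
Implicit hydrogens by atom environment:
  9 × C (aromatic): 1 H each → 9
  3 × C (aromatic): no H
  2 × C: 2 H each → 4
  1 × C: 3 H
  Total hydrogens = 16.
Molecular formula: C15H16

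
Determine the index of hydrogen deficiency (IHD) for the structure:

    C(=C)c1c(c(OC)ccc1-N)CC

5

Molecular formula from the SMILES: C11H15NO.
DoU = (2C + 2 + N − H − X)/2 = (2·11 + 2 + 1 − 15 − 0)/2 = 10/2 = 5.
(Structurally: 1 ring(s) + 4 π bond(s) = 5.)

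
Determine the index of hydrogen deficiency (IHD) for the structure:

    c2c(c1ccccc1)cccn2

8

Molecular formula from the SMILES: C11H9N.
DoU = (2C + 2 + N − H − X)/2 = (2·11 + 2 + 1 − 9 − 0)/2 = 16/2 = 8.
(Structurally: 2 ring(s) + 6 π bond(s) = 8.)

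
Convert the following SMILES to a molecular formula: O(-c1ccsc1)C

C5H6OS

Heavy atoms from the SMILES: 5 C, 1 O, 1 S.
Implicit hydrogens by atom environment:
  3 × C (aromatic): 1 H each → 3
  1 × C: 3 H
  1 × C (aromatic): no H
  1 × O: no H
  1 × S (aromatic): no H
  Total hydrogens = 6.
Molecular formula: C5H6OS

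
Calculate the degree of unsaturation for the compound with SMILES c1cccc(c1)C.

4

Molecular formula from the SMILES: C7H8.
DoU = (2C + 2 + N − H − X)/2 = (2·7 + 2 + 0 − 8 − 0)/2 = 8/2 = 4.
(Structurally: 1 ring(s) + 3 π bond(s) = 4.)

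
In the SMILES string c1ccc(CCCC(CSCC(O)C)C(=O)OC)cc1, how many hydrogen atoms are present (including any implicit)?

Hydrogens are implicit in SMILES; fill each atom to its normal valence:
  5 × C: 2 H each → 10
  5 × C (aromatic): 1 H each → 5
  2 × C: 3 H each → 6
  2 × C: 1 H each → 2
  2 × O: no H
  1 × C: no H
  1 × C (aromatic): no H
  1 × O: 1 H
  1 × S: no H
  Total hydrogens = 24.

24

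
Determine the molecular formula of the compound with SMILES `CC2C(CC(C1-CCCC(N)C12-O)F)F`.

C11H19F2NO

Heavy atoms from the SMILES: 11 C, 2 F, 1 N, 1 O.
Implicit hydrogens by atom environment:
  5 × C: 1 H each → 5
  4 × C: 2 H each → 8
  2 × F: no H
  1 × C: 3 H
  1 × C: no H
  1 × N: 2 H
  1 × O: 1 H
  Total hydrogens = 19.
Molecular formula: C11H19F2NO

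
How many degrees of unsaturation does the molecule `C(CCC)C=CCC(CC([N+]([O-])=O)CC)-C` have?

Molecular formula from the SMILES: C13H25NO2.
DoU = (2C + 2 + N − H − X)/2 = (2·13 + 2 + 1 − 25 − 0)/2 = 4/2 = 2.
(Structurally: 0 ring(s) + 2 π bond(s) = 2.)

2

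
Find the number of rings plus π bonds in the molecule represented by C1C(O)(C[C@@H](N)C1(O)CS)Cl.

Molecular formula from the SMILES: C6H12ClNO2S.
DoU = (2C + 2 + N − H − X)/2 = (2·6 + 2 + 1 − 12 − 1)/2 = 2/2 = 1.
(Structurally: 1 ring(s) + 0 π bond(s) = 1.)

1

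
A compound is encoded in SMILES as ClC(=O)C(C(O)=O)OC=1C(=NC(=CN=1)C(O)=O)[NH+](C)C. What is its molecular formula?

Heavy atoms from the SMILES: 10 C, 1 Cl, 3 N, 6 O.
Implicit hydrogens by atom environment:
  4 × O: no H
  3 × C (aromatic): no H
  3 × C: no H
  2 × C: 3 H each → 6
  2 × N (aromatic): no H
  2 × O: 1 H each → 2
  1 × C (aromatic): 1 H
  1 × C: 1 H
  1 × Cl: no H
  1 × N (charge +1): 1 H
  Total hydrogens = 11.
Net charge +1.
Molecular formula: C10H11ClN3O6+

C10H11ClN3O6+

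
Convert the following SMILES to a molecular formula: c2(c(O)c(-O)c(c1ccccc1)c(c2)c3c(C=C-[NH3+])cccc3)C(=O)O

Heavy atoms from the SMILES: 21 C, 1 N, 4 O.
Implicit hydrogens by atom environment:
  10 × C (aromatic): 1 H each → 10
  8 × C (aromatic): no H
  3 × O: 1 H each → 3
  2 × C: 1 H each → 2
  1 × C: no H
  1 × N (charge +1): 3 H
  1 × O: no H
  Total hydrogens = 18.
Net charge +1.
Molecular formula: C21H18NO4+

C21H18NO4+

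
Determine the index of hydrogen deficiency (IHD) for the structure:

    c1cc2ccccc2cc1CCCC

7

Molecular formula from the SMILES: C14H16.
DoU = (2C + 2 + N − H − X)/2 = (2·14 + 2 + 0 − 16 − 0)/2 = 14/2 = 7.
(Structurally: 2 ring(s) + 5 π bond(s) = 7.)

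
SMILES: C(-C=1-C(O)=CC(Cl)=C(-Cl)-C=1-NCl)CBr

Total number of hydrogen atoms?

Hydrogens are implicit in SMILES; fill each atom to its normal valence:
  5 × C (aromatic): no H
  3 × Cl: no H
  2 × C: 2 H each → 4
  1 × Br: no H
  1 × C (aromatic): 1 H
  1 × N: 1 H
  1 × O: 1 H
  Total hydrogens = 7.

7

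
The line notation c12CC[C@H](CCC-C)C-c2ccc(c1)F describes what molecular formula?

Heavy atoms from the SMILES: 14 C, 1 F.
Implicit hydrogens by atom environment:
  6 × C: 2 H each → 12
  3 × C (aromatic): 1 H each → 3
  3 × C (aromatic): no H
  1 × C: 3 H
  1 × C: 1 H
  1 × F: no H
  Total hydrogens = 19.
Molecular formula: C14H19F

C14H19F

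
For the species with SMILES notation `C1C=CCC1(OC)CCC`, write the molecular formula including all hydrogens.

Heavy atoms from the SMILES: 9 C, 1 O.
Implicit hydrogens by atom environment:
  4 × C: 2 H each → 8
  2 × C: 3 H each → 6
  2 × C: 1 H each → 2
  1 × C: no H
  1 × O: no H
  Total hydrogens = 16.
Molecular formula: C9H16O

C9H16O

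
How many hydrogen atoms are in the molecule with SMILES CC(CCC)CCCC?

20

Hydrogens are implicit in SMILES; fill each atom to its normal valence:
  5 × C: 2 H each → 10
  3 × C: 3 H each → 9
  1 × C: 1 H
  Total hydrogens = 20.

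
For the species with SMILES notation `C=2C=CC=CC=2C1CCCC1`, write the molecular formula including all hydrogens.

Heavy atoms from the SMILES: 11 C.
Implicit hydrogens by atom environment:
  5 × C (aromatic): 1 H each → 5
  4 × C: 2 H each → 8
  1 × C: 1 H
  1 × C (aromatic): no H
  Total hydrogens = 14.
Molecular formula: C11H14

C11H14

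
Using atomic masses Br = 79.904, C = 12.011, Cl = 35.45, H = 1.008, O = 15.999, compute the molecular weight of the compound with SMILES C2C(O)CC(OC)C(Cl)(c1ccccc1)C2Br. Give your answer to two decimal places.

319.62

Molecular formula: C13H16BrClO2.
M = 1×79.904 + 13×12.011 + 1×35.45 + 16×1.008 + 2×15.999 = 319.62 g/mol.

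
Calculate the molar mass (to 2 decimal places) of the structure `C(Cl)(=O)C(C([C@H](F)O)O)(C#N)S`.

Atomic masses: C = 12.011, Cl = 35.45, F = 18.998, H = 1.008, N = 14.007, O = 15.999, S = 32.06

Molecular formula: C5H5ClFNO3S.
M = 5×12.011 + 1×35.45 + 1×18.998 + 5×1.008 + 1×14.007 + 3×15.999 + 1×32.06 = 213.61 g/mol.

213.61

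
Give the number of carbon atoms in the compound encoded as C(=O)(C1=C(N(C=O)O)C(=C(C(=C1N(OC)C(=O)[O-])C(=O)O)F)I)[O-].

The symbol for carbon appears 11 times in the SMILES.

11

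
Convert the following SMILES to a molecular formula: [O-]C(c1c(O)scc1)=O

Heavy atoms from the SMILES: 5 C, 3 O, 1 S.
Implicit hydrogens by atom environment:
  2 × C (aromatic): 1 H each → 2
  2 × C (aromatic): no H
  1 × C: no H
  1 × O: 1 H
  1 × O: no H
  1 × O (charge -1): no H
  1 × S (aromatic): no H
  Total hydrogens = 3.
Net charge -1.
Molecular formula: C5H3O3S-

C5H3O3S-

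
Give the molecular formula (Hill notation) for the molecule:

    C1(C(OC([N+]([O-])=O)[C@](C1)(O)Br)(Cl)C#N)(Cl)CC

Heavy atoms from the SMILES: 1 Br, 8 C, 2 Cl, 2 N, 4 O.
Implicit hydrogens by atom environment:
  4 × C: no H
  2 × C: 2 H each → 4
  2 × Cl: no H
  2 × O: no H
  1 × Br: no H
  1 × C: 3 H
  1 × C: 1 H
  1 × N (charge +1): no H
  1 × N: no H
  1 × O: 1 H
  1 × O (charge -1): no H
  Total hydrogens = 9.
Molecular formula: C8H9BrCl2N2O4

C8H9BrCl2N2O4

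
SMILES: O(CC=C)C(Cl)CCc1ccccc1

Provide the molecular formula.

C12H15ClO

Heavy atoms from the SMILES: 12 C, 1 Cl, 1 O.
Implicit hydrogens by atom environment:
  5 × C (aromatic): 1 H each → 5
  4 × C: 2 H each → 8
  2 × C: 1 H each → 2
  1 × C (aromatic): no H
  1 × Cl: no H
  1 × O: no H
  Total hydrogens = 15.
Molecular formula: C12H15ClO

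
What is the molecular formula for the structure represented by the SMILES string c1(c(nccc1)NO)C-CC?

C8H12N2O

Heavy atoms from the SMILES: 8 C, 2 N, 1 O.
Implicit hydrogens by atom environment:
  3 × C (aromatic): 1 H each → 3
  2 × C: 2 H each → 4
  2 × C (aromatic): no H
  1 × C: 3 H
  1 × N: 1 H
  1 × N (aromatic): no H
  1 × O: 1 H
  Total hydrogens = 12.
Molecular formula: C8H12N2O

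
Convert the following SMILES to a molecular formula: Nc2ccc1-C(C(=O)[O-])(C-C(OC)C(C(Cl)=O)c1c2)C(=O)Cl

Heavy atoms from the SMILES: 14 C, 2 Cl, 1 N, 5 O.
Implicit hydrogens by atom environment:
  4 × C: no H
  4 × O: no H
  3 × C (aromatic): 1 H each → 3
  3 × C (aromatic): no H
  2 × C: 1 H each → 2
  2 × Cl: no H
  1 × C: 3 H
  1 × C: 2 H
  1 × N: 2 H
  1 × O (charge -1): no H
  Total hydrogens = 12.
Net charge -1.
Molecular formula: C14H12Cl2NO5-

C14H12Cl2NO5-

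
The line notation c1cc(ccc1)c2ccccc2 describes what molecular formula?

Heavy atoms from the SMILES: 12 C.
Implicit hydrogens by atom environment:
  10 × C (aromatic): 1 H each → 10
  2 × C (aromatic): no H
  Total hydrogens = 10.
Molecular formula: C12H10

C12H10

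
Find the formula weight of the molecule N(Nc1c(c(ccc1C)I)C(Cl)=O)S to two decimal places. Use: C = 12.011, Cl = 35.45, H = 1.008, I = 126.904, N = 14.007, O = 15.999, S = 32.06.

Molecular formula: C8H8ClIN2OS.
M = 8×12.011 + 1×35.45 + 8×1.008 + 1×126.904 + 2×14.007 + 1×15.999 + 1×32.06 = 342.58 g/mol.

342.58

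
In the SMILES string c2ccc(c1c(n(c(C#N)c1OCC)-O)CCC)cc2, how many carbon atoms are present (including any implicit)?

16

The symbol for carbon appears 16 times in the SMILES. Lowercase c denotes aromatic carbon and counts toward C.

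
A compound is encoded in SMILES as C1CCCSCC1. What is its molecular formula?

C6H12S

Heavy atoms from the SMILES: 6 C, 1 S.
Implicit hydrogens by atom environment:
  6 × C: 2 H each → 12
  1 × S: no H
  Total hydrogens = 12.
Molecular formula: C6H12S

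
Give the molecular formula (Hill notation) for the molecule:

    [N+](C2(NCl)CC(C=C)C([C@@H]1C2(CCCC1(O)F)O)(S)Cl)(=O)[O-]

C12H17Cl2FN2O4S

Heavy atoms from the SMILES: 12 C, 2 Cl, 1 F, 2 N, 4 O, 1 S.
Implicit hydrogens by atom environment:
  5 × C: 2 H each → 10
  4 × C: no H
  3 × C: 1 H each → 3
  2 × Cl: no H
  2 × O: 1 H each → 2
  1 × F: no H
  1 × N: 1 H
  1 × N (charge +1): no H
  1 × O: no H
  1 × O (charge -1): no H
  1 × S: 1 H
  Total hydrogens = 17.
Molecular formula: C12H17Cl2FN2O4S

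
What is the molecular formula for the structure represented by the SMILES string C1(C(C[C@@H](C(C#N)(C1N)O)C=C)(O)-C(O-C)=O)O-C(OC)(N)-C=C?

C15H23N3O6

Heavy atoms from the SMILES: 15 C, 3 N, 6 O.
Implicit hydrogens by atom environment:
  5 × C: 1 H each → 5
  5 × C: no H
  4 × O: no H
  3 × C: 2 H each → 6
  2 × C: 3 H each → 6
  2 × N: 2 H each → 4
  2 × O: 1 H each → 2
  1 × N: no H
  Total hydrogens = 23.
Molecular formula: C15H23N3O6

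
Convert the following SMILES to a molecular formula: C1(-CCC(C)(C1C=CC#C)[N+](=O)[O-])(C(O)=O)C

C12H15NO4

Heavy atoms from the SMILES: 12 C, 1 N, 4 O.
Implicit hydrogens by atom environment:
  4 × C: 1 H each → 4
  4 × C: no H
  2 × C: 3 H each → 6
  2 × C: 2 H each → 4
  2 × O: no H
  1 × N (charge +1): no H
  1 × O: 1 H
  1 × O (charge -1): no H
  Total hydrogens = 15.
Molecular formula: C12H15NO4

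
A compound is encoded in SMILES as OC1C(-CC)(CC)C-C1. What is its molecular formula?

C8H16O

Heavy atoms from the SMILES: 8 C, 1 O.
Implicit hydrogens by atom environment:
  4 × C: 2 H each → 8
  2 × C: 3 H each → 6
  1 × C: 1 H
  1 × C: no H
  1 × O: 1 H
  Total hydrogens = 16.
Molecular formula: C8H16O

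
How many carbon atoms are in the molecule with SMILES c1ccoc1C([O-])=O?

5

The symbol for carbon appears 5 times in the SMILES. Lowercase c denotes aromatic carbon and counts toward C.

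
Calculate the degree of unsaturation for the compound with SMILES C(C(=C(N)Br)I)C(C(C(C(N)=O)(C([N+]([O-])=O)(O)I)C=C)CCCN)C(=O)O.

Molecular formula from the SMILES: C14H21BrI2N4O6.
DoU = (2C + 2 + N − H − X)/2 = (2·14 + 2 + 4 − 21 − 3)/2 = 10/2 = 5.
(Structurally: 0 ring(s) + 5 π bond(s) = 5.)

5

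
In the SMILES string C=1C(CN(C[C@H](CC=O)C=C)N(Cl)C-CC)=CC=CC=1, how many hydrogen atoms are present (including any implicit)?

Hydrogens are implicit in SMILES; fill each atom to its normal valence:
  6 × C: 2 H each → 12
  5 × C (aromatic): 1 H each → 5
  3 × C: 1 H each → 3
  2 × N: no H
  1 × C: 3 H
  1 × C (aromatic): no H
  1 × Cl: no H
  1 × O: no H
  Total hydrogens = 23.

23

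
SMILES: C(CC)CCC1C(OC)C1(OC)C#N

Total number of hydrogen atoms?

19

Hydrogens are implicit in SMILES; fill each atom to its normal valence:
  4 × C: 2 H each → 8
  3 × C: 3 H each → 9
  2 × C: 1 H each → 2
  2 × C: no H
  2 × O: no H
  1 × N: no H
  Total hydrogens = 19.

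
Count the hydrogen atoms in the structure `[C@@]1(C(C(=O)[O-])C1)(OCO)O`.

7

Hydrogens are implicit in SMILES; fill each atom to its normal valence:
  2 × C: 2 H each → 4
  2 × C: no H
  2 × O: 1 H each → 2
  2 × O: no H
  1 × C: 1 H
  1 × O (charge -1): no H
  Total hydrogens = 7.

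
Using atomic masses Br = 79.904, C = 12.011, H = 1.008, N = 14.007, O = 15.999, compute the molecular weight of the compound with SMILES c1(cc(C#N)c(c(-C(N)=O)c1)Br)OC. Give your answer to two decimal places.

255.07

Molecular formula: C9H7BrN2O2.
M = 1×79.904 + 9×12.011 + 7×1.008 + 2×14.007 + 2×15.999 = 255.07 g/mol.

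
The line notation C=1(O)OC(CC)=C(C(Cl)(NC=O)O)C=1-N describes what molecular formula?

C8H11ClN2O4

Heavy atoms from the SMILES: 8 C, 1 Cl, 2 N, 4 O.
Implicit hydrogens by atom environment:
  4 × C (aromatic): no H
  2 × O: 1 H each → 2
  1 × C: 3 H
  1 × C: 2 H
  1 × C: 1 H
  1 × C: no H
  1 × Cl: no H
  1 × N: 2 H
  1 × N: 1 H
  1 × O (aromatic): no H
  1 × O: no H
  Total hydrogens = 11.
Molecular formula: C8H11ClN2O4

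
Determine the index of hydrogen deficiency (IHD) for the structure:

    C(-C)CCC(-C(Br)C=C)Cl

1

Molecular formula from the SMILES: C8H14BrCl.
DoU = (2C + 2 + N − H − X)/2 = (2·8 + 2 + 0 − 14 − 2)/2 = 2/2 = 1.
(Structurally: 0 ring(s) + 1 π bond(s) = 1.)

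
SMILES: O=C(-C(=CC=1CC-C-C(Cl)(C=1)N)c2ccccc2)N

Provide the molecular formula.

C15H17ClN2O

Heavy atoms from the SMILES: 15 C, 1 Cl, 2 N, 1 O.
Implicit hydrogens by atom environment:
  5 × C (aromatic): 1 H each → 5
  4 × C: no H
  3 × C: 2 H each → 6
  2 × C: 1 H each → 2
  2 × N: 2 H each → 4
  1 × C (aromatic): no H
  1 × Cl: no H
  1 × O: no H
  Total hydrogens = 17.
Molecular formula: C15H17ClN2O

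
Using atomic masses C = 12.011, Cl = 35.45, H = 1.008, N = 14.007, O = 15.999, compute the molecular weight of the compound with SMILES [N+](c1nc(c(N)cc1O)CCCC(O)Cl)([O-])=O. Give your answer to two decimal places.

261.66

Molecular formula: C9H12ClN3O4.
M = 9×12.011 + 1×35.45 + 12×1.008 + 3×14.007 + 4×15.999 = 261.66 g/mol.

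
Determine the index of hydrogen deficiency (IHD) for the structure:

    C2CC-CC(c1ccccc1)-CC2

Molecular formula from the SMILES: C13H18.
DoU = (2C + 2 + N − H − X)/2 = (2·13 + 2 + 0 − 18 − 0)/2 = 10/2 = 5.
(Structurally: 2 ring(s) + 3 π bond(s) = 5.)

5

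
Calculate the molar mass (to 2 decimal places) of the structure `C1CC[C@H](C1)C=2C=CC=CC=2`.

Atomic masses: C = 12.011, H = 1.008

146.23

Molecular formula: C11H14.
M = 11×12.011 + 14×1.008 = 146.23 g/mol.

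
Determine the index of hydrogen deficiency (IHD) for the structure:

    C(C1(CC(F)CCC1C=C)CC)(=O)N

3

Molecular formula from the SMILES: C11H18FNO.
DoU = (2C + 2 + N − H − X)/2 = (2·11 + 2 + 1 − 18 − 1)/2 = 6/2 = 3.
(Structurally: 1 ring(s) + 2 π bond(s) = 3.)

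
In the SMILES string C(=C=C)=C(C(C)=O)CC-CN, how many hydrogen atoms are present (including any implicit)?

13

Hydrogens are implicit in SMILES; fill each atom to its normal valence:
  4 × C: 2 H each → 8
  4 × C: no H
  1 × C: 3 H
  1 × N: 2 H
  1 × O: no H
  Total hydrogens = 13.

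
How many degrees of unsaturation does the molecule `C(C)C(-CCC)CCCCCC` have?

0

Molecular formula from the SMILES: C12H26.
DoU = (2C + 2 + N − H − X)/2 = (2·12 + 2 + 0 − 26 − 0)/2 = 0/2 = 0.
(Structurally: 0 ring(s) + 0 π bond(s) = 0.)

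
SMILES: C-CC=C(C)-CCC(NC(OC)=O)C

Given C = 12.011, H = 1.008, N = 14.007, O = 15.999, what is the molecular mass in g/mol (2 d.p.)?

Molecular formula: C11H21NO2.
M = 11×12.011 + 21×1.008 + 1×14.007 + 2×15.999 = 199.29 g/mol.

199.29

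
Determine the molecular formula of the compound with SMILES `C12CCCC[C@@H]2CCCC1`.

Heavy atoms from the SMILES: 10 C.
Implicit hydrogens by atom environment:
  8 × C: 2 H each → 16
  2 × C: 1 H each → 2
  Total hydrogens = 18.
Molecular formula: C10H18

C10H18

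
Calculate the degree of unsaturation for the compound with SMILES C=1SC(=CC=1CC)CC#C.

Molecular formula from the SMILES: C9H10S.
DoU = (2C + 2 + N − H − X)/2 = (2·9 + 2 + 0 − 10 − 0)/2 = 10/2 = 5.
(Structurally: 1 ring(s) + 4 π bond(s) = 5.)

5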